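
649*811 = 526339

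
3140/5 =628 = 628.00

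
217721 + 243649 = 461370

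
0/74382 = 0= 0.00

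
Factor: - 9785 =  - 5^1*19^1*103^1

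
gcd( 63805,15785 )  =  35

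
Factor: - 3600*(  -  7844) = 2^6*3^2*5^2*37^1*53^1 = 28238400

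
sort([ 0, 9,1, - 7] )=[ - 7,0,1,9 ]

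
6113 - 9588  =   - 3475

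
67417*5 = 337085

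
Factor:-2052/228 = -9= - 3^2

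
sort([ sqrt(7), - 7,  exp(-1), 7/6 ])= [ - 7,  exp(-1),7/6, sqrt (7)] 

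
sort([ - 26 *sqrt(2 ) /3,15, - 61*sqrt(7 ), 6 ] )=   [-61*sqrt( 7), - 26*sqrt ( 2)/3,6, 15 ] 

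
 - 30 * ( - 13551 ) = 406530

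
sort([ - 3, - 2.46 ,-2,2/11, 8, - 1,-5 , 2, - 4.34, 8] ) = [-5 ,-4.34 , - 3,-2.46, - 2, - 1, 2/11, 2,8, 8 ]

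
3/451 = 3/451 = 0.01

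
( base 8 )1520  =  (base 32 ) QG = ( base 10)848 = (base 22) 1GC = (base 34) ow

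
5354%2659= 36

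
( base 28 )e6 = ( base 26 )F8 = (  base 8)616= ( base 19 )11I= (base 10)398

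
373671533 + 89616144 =463287677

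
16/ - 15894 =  - 1 + 7939/7947=- 0.00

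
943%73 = 67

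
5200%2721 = 2479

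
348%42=12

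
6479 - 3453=3026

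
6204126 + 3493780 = 9697906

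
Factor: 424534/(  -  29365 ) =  - 2^1*5^( - 1 ) * 7^( - 1) * 11^1 * 23^1 =- 506/35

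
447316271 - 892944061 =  - 445627790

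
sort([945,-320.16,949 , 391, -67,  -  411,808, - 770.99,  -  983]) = [-983  , - 770.99,- 411,-320.16, - 67, 391,808, 945, 949 ] 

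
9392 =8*1174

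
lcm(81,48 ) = 1296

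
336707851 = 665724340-329016489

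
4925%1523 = 356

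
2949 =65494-62545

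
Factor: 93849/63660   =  31283/21220 = 2^( - 2)*5^ ( - 1) * 7^1*41^1*109^1*1061^(-1) 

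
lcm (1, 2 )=2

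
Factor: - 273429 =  - 3^3 * 13^1 *19^1 * 41^1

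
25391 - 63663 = -38272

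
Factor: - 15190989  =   - 3^1*11^1 * 79^1*5827^1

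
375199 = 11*34109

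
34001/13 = 34001/13 = 2615.46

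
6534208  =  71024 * 92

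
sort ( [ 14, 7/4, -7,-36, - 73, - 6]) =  [ - 73, - 36 ,  -  7 ,  -  6,7/4,  14]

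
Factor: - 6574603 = -7^1*939229^1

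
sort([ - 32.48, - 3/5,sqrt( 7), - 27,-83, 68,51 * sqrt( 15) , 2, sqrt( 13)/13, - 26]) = [-83, - 32.48,  -  27,-26, - 3/5,sqrt ( 13 )/13,2,sqrt (7 ), 68 , 51 * sqrt( 15)]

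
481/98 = 4+89/98=4.91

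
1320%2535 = 1320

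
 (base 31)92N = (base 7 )34315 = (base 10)8734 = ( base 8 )21036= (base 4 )2020132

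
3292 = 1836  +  1456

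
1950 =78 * 25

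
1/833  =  1/833 = 0.00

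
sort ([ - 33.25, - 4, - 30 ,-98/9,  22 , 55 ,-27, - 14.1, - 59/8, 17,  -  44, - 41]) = [ - 44, - 41, - 33.25, -30 , - 27, - 14.1 ,  -  98/9, - 59/8, - 4, 17, 22,  55]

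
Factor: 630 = 2^1*3^2*5^1*7^1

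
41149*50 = 2057450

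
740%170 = 60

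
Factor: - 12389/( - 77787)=3^( - 3)*13^1*43^( - 1)*67^( - 1)*953^1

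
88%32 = 24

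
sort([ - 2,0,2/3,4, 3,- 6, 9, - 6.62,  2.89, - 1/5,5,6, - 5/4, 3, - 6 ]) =[-6.62,-6, - 6  ,-2, - 5/4,  -  1/5, 0,2/3,2.89,3,  3  ,  4, 5,6,9 ] 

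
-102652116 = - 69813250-32838866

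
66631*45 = 2998395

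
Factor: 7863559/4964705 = 5^( - 1)*11^1*714869^1*992941^( - 1)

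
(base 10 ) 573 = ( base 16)23d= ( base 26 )M1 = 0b1000111101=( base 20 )18d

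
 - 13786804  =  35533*(-388)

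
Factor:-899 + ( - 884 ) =  -  1783^1= -1783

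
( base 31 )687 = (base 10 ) 6021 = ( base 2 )1011110000101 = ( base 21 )ddf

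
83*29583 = 2455389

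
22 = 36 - 14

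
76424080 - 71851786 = 4572294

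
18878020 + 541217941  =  560095961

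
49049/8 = 6131+1/8=6131.12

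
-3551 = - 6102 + 2551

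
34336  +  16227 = 50563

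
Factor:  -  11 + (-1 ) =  -12 =-  2^2 * 3^1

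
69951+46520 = 116471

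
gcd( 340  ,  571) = 1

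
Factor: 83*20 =1660 = 2^2*5^1 * 83^1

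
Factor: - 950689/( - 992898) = 2^( - 1)*3^ ( - 7)  *227^( - 1 )*950689^1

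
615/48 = 12 + 13/16 = 12.81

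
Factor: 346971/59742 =115657/19914 = 2^( -1 ) * 3^(  -  1)*3319^( - 1 ) * 115657^1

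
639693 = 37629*17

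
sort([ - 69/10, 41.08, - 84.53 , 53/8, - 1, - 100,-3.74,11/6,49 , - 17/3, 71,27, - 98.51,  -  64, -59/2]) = [ - 100, - 98.51, - 84.53,-64,-59/2, - 69/10, - 17/3,-3.74, - 1,11/6, 53/8, 27,41.08,49, 71]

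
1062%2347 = 1062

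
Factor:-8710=-2^1*5^1 *13^1*67^1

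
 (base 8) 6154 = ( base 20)7J0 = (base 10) 3180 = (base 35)2KU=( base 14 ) 1232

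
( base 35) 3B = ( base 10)116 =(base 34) 3e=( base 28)44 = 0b1110100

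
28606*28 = 800968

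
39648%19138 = 1372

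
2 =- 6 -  - 8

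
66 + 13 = 79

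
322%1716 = 322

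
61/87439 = 61/87439 = 0.00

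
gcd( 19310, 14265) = 5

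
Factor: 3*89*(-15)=-4005 = - 3^2*5^1*89^1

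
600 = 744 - 144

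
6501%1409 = 865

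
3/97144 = 3/97144 = 0.00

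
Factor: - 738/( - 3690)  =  5^( - 1)=1/5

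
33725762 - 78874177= - 45148415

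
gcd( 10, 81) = 1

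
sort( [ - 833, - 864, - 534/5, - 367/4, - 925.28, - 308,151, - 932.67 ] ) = [-932.67, - 925.28, - 864, - 833, - 308, - 534/5, - 367/4,151] 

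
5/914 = 5/914 = 0.01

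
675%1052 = 675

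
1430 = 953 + 477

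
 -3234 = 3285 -6519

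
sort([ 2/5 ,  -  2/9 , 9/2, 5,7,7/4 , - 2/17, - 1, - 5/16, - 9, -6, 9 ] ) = [ - 9 ,-6, - 1, - 5/16,-2/9,-2/17,2/5,7/4, 9/2, 5,  7, 9] 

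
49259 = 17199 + 32060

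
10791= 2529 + 8262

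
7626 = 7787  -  161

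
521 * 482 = 251122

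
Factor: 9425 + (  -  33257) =  -  2^3*3^2*331^1 = - 23832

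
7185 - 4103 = 3082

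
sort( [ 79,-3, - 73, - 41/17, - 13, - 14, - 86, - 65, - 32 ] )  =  [ - 86, - 73, - 65, - 32, - 14, -13, - 3, - 41/17, 79]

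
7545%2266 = 747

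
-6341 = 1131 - 7472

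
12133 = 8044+4089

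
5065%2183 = 699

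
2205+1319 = 3524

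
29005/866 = 33 + 427/866 = 33.49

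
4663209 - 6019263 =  - 1356054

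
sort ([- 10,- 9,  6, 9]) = [-10, - 9, 6,9] 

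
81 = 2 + 79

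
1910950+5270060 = 7181010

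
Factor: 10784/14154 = 16/21 = 2^4 * 3^( - 1)*7^( - 1)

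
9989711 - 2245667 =7744044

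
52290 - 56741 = - 4451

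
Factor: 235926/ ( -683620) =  - 2^ ( - 1)*3^3*5^( - 1 )*7^ ( -1 ) * 17^1* 19^( -1)  =  - 459/1330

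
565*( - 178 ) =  - 100570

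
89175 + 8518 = 97693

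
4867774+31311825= 36179599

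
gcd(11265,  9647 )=1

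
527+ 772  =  1299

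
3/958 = 3/958 = 0.00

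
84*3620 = 304080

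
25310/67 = 25310/67 = 377.76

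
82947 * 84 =6967548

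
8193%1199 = 999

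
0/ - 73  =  0/1  =  - 0.00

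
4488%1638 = 1212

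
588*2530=1487640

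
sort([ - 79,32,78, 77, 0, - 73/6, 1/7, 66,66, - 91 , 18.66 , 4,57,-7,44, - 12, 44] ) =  [ - 91,-79, - 73/6,-12,  -  7, 0, 1/7, 4,18.66, 32,44,44,57,66,66, 77,78] 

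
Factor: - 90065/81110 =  - 18013/16222 = - 2^( - 1)*8111^( - 1)*18013^1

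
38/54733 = 38/54733  =  0.00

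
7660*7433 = 56936780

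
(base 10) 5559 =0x15b7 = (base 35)4it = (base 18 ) H2F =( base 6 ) 41423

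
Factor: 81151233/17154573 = 23^( - 1)*29^( - 1)*211^1*8573^( - 1 )*128201^1 =27050411/5718191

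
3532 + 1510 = 5042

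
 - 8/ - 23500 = 2/5875 = 0.00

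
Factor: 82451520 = 2^6*3^4*5^1*3181^1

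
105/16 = 6 + 9/16= 6.56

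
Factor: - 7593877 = -857^1 * 8861^1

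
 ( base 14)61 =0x55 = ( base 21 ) 41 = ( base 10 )85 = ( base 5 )320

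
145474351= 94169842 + 51304509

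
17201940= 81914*210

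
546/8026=273/4013 = 0.07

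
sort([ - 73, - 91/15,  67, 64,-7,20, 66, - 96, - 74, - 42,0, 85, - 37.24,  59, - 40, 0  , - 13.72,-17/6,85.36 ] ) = [ - 96, - 74, - 73, - 42, - 40, - 37.24, - 13.72, - 7, - 91/15,-17/6, 0, 0, 20, 59,64, 66,67, 85, 85.36 ] 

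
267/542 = 267/542 = 0.49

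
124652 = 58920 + 65732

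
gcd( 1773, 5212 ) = 1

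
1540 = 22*70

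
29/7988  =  29/7988 = 0.00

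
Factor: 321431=11^1*29221^1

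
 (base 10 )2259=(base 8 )4323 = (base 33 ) 22F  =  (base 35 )1TJ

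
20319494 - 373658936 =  - 353339442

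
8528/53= 8528/53 =160.91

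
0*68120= 0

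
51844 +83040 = 134884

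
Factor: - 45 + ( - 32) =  - 7^1*11^1 = - 77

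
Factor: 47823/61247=57/73=3^1 * 19^1*73^( - 1 ) 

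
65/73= 65/73 = 0.89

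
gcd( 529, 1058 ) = 529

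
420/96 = 35/8  =  4.38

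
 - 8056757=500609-8557366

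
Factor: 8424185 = 5^1 * 7^1*11^1*21881^1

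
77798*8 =622384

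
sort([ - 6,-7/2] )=[ - 6,  -  7/2 ] 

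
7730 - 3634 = 4096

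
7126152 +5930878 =13057030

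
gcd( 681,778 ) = 1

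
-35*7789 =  -272615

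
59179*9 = 532611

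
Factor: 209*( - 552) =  - 115368 = - 2^3*3^1 * 11^1*19^1*23^1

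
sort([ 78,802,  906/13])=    [906/13,78, 802] 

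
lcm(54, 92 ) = 2484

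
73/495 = 73/495 = 0.15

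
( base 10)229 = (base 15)104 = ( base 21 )aj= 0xe5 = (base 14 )125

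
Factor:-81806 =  - 2^1 * 40903^1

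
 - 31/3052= -31/3052=-0.01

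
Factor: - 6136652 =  - 2^2 *311^1 * 4933^1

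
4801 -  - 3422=8223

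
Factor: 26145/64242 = 35/86 =2^( - 1 )*5^1*7^1*43^ ( - 1 ) 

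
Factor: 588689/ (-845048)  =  -2^(-3) * 73^(  -  1) *137^1*1447^( - 1) * 4297^1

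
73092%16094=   8716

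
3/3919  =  3/3919 = 0.00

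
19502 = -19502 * (-1) 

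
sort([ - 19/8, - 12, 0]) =[ - 12,  -  19/8,  0 ] 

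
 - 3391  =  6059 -9450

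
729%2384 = 729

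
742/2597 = 2/7 = 0.29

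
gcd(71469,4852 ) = 1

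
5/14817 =5/14817 = 0.00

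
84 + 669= 753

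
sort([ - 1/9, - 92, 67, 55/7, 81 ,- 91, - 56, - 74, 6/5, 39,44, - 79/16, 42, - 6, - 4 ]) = [ - 92, - 91, - 74, - 56, - 6,- 79/16, - 4,-1/9, 6/5, 55/7, 39, 42,44, 67,81] 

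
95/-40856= -95/40856 = -  0.00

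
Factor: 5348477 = 967^1*5531^1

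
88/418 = 4/19 = 0.21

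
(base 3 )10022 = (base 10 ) 89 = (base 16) 59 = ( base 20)49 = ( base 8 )131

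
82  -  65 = 17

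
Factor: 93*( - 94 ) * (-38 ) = 2^2*3^1*19^1*31^1*47^1=332196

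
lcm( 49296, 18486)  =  147888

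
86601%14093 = 2043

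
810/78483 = 270/26161 = 0.01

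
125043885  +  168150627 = 293194512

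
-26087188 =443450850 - 469538038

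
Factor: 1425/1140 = 2^(-2 )*5^1 =5/4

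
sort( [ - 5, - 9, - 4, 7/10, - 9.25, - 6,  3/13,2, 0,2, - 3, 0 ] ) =[ - 9.25, - 9,  -  6, - 5, - 4, - 3, 0,0,3/13,7/10, 2, 2 ] 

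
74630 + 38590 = 113220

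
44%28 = 16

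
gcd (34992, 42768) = 3888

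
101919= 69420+32499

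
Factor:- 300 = -2^2*3^1*5^2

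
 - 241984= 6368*( - 38)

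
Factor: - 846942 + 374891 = -472051= -472051^1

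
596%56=36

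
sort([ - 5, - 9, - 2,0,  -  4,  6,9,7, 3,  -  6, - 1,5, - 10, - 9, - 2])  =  [ -10, - 9, - 9, - 6,- 5, - 4, -2, - 2, - 1,  0, 3, 5, 6, 7 , 9]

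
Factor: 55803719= 55803719^1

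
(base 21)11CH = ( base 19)18BF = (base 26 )EJD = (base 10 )9971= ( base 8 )23363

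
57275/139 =412+7/139= 412.05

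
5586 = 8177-2591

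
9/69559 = 9/69559 = 0.00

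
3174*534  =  1694916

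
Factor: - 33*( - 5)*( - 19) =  - 3135=- 3^1*5^1*11^1*19^1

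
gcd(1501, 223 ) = 1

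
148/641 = 148/641= 0.23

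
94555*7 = 661885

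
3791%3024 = 767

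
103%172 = 103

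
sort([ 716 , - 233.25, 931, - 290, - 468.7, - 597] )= [ - 597, - 468.7, -290, - 233.25 , 716,931 ] 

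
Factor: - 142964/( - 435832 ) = 2^( - 1 )*103^1*157^( - 1 ) = 103/314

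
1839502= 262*7021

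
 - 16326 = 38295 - 54621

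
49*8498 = 416402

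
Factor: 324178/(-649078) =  - 449/899 = -  29^(-1 )*31^( - 1 )*449^1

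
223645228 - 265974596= -42329368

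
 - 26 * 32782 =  - 852332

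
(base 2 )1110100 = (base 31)3n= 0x74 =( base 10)116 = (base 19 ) 62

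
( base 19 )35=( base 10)62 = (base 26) 2a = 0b111110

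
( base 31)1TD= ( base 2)11101010001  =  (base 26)2k1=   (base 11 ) 1453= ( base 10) 1873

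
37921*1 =37921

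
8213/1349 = 6+ 119/1349 = 6.09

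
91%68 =23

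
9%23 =9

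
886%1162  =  886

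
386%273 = 113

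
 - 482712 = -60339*8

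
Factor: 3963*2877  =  3^2*7^1*137^1*1321^1 =11401551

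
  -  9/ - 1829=9/1829 = 0.00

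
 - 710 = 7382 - 8092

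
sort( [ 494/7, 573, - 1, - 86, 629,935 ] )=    [ - 86, - 1,494/7,573,629,935 ] 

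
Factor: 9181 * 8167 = 74981227 = 8167^1 * 9181^1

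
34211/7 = 4887 + 2/7 = 4887.29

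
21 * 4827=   101367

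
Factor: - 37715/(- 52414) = 2^( - 1 ) * 5^1*19^1*73^( - 1)*359^( -1)*397^1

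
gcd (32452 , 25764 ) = 76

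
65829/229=287  +  106/229=287.46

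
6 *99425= 596550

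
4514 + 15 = 4529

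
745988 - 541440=204548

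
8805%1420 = 285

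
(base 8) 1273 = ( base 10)699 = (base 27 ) PO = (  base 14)37d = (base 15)319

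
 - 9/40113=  -1 + 4456/4457 = - 0.00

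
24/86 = 12/43 = 0.28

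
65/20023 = 65/20023 = 0.00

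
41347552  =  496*83362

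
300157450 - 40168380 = 259989070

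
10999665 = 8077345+2922320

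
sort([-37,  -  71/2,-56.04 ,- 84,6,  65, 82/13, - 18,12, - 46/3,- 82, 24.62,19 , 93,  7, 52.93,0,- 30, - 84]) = [-84,-84, - 82, - 56.04, - 37, - 71/2 , - 30,-18, - 46/3,  0,6,82/13, 7,12,  19,24.62  ,  52.93,  65, 93 ]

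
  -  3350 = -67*50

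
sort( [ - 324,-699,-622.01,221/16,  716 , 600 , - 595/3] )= [ - 699, - 622.01, - 324,  -  595/3, 221/16,  600,  716]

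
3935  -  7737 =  - 3802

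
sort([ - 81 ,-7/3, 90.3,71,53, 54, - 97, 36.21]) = [-97,-81, - 7/3,36.21, 53 , 54, 71 , 90.3]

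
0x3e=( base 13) 4A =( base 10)62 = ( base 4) 332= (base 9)68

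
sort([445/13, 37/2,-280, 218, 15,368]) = [ - 280, 15,  37/2, 445/13, 218, 368]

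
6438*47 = 302586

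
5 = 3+2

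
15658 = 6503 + 9155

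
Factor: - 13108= -2^2*29^1*113^1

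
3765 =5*753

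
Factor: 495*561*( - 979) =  - 271863405  =  -3^3 * 5^1 * 11^3*17^1*89^1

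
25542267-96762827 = -71220560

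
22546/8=2818 + 1/4   =  2818.25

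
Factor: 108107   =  108107^1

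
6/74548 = 3/37274 = 0.00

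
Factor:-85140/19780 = -3^2*11^1*23^( - 1) = -  99/23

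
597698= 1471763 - 874065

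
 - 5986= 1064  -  7050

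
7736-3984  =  3752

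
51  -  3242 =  - 3191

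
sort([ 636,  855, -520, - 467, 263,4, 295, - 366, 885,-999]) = [-999,-520, - 467,-366, 4, 263, 295,636, 855,  885]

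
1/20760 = 1/20760  =  0.00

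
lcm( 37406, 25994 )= 1533646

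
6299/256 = 6299/256 = 24.61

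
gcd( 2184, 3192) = 168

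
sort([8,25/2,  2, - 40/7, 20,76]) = [ - 40/7, 2,8,25/2,20, 76] 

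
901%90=1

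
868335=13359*65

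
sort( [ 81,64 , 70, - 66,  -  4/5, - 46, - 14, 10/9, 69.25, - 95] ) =[ - 95 ,  -  66, - 46, - 14, - 4/5, 10/9, 64, 69.25, 70, 81]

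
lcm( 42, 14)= 42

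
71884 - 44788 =27096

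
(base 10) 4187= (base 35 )3em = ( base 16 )105b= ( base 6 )31215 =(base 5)113222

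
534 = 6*89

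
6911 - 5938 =973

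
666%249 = 168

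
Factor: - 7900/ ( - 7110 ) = 10/9=2^1 * 3^( - 2)*5^1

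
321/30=10 + 7/10=   10.70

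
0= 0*(-598)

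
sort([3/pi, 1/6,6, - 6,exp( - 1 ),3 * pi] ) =[ - 6  ,  1/6, exp( - 1 ),3/pi , 6,3 * pi] 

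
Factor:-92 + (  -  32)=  - 2^2*31^1= - 124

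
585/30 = 39/2  =  19.50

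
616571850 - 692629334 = -76057484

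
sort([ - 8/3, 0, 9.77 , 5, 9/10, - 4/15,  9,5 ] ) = [ - 8/3, - 4/15, 0, 9/10, 5, 5,9  ,  9.77]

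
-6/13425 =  - 2/4475 = - 0.00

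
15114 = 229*66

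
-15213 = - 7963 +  - 7250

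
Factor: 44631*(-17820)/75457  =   - 795324420/75457 = - 2^2 * 3^8*5^1 * 11^1 * 19^1*29^1 *61^( - 1)*1237^(-1) 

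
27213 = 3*9071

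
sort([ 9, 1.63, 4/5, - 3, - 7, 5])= [ - 7, - 3, 4/5, 1.63,5, 9 ]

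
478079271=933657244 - 455577973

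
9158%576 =518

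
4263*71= 302673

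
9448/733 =12 + 652/733=12.89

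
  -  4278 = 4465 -8743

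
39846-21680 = 18166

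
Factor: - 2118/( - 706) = 3 = 3^1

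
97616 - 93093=4523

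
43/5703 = 43/5703 = 0.01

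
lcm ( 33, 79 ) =2607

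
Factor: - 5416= - 2^3*677^1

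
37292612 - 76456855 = - 39164243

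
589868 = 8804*67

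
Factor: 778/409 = 2^1 *389^1 * 409^( - 1) 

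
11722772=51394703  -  39671931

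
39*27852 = 1086228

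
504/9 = 56 = 56.00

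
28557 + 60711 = 89268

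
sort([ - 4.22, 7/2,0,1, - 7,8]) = [-7,-4.22,0,1,7/2,8]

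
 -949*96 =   -  91104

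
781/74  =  781/74 = 10.55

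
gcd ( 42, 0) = 42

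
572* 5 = 2860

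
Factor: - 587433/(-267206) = 2^ ( - 1 )*3^1*7^1*11^1*17^( - 1)*29^( - 1 )*271^( - 1 )*2543^1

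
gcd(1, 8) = 1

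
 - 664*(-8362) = 5552368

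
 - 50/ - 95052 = 25/47526  =  0.00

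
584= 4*146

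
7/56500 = 7/56500=   0.00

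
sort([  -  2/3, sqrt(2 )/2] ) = [ - 2/3,sqrt( 2 )/2]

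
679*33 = 22407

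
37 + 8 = 45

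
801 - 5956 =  - 5155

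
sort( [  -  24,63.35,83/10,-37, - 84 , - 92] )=[-92, -84, - 37, - 24, 83/10,  63.35] 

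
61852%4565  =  2507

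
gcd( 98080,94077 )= 1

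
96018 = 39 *2462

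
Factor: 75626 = 2^1*37813^1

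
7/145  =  7/145 = 0.05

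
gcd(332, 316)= 4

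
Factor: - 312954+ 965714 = 652760 = 2^3*5^1*16319^1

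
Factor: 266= 2^1*7^1*19^1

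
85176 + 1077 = 86253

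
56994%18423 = 1725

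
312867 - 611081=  - 298214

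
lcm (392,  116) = 11368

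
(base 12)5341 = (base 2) 10001110100001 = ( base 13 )41C8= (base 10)9121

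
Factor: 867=3^1 * 17^2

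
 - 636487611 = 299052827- 935540438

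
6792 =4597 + 2195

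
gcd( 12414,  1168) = 2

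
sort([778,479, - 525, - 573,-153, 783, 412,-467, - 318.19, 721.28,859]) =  [ - 573, - 525, - 467, - 318.19, - 153,  412, 479,721.28,778, 783,859]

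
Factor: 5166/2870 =3^2*5^ (-1 ) = 9/5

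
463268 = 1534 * 302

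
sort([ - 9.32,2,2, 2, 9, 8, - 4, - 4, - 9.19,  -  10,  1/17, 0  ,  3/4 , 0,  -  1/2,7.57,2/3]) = [ - 10, - 9.32,-9.19,-4,-4, - 1/2, 0, 0,1/17,2/3, 3/4, 2 , 2, 2 , 7.57, 8,9]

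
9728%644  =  68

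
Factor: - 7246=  - 2^1*3623^1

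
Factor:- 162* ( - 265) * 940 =40354200 = 2^3*3^4*5^2 * 47^1*53^1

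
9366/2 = 4683 = 4683.00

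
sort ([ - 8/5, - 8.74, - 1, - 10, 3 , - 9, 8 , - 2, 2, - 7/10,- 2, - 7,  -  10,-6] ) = [-10, - 10,  -  9, -8.74, - 7,-6, - 2, - 2, - 8/5, - 1,- 7/10 , 2,3,8 ]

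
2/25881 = 2/25881= 0.00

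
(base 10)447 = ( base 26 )H5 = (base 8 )677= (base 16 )1bf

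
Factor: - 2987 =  - 29^1*103^1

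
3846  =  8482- 4636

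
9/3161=9/3161 = 0.00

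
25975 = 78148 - 52173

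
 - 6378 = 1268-7646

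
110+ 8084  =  8194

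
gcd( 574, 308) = 14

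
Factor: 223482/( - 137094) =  - 7^1*17^1*  73^( - 1) = - 119/73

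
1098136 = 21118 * 52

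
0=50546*0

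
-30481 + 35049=4568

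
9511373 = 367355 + 9144018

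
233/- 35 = - 7  +  12/35 = - 6.66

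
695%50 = 45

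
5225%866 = 29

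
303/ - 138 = -3 + 37/46 = - 2.20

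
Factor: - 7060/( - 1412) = 5^1 = 5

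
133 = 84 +49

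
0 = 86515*0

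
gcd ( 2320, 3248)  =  464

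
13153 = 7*1879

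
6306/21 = 2102/7  =  300.29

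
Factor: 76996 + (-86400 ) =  - 9404 = -2^2*2351^1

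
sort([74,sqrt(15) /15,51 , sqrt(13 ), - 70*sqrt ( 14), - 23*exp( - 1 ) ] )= [ - 70*sqrt(14), - 23*exp( - 1),sqrt(15 )/15,sqrt(13),  51,74 ] 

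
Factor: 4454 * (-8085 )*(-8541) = 2^1 * 3^3*5^1*7^2*11^1 * 13^1*17^1*73^1*131^1 = 307566449190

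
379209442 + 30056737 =409266179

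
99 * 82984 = 8215416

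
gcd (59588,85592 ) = 4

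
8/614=4/307= 0.01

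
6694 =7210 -516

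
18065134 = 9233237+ 8831897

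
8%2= 0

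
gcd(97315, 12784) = 1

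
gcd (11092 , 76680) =4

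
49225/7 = 7032+1/7 = 7032.14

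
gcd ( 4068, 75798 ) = 18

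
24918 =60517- 35599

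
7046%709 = 665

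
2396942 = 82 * 29231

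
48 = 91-43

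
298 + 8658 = 8956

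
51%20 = 11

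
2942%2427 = 515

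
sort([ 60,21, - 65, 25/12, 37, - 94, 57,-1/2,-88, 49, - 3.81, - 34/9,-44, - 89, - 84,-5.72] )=[ - 94, - 89, - 88, - 84,-65, - 44,  -  5.72, - 3.81, - 34/9, - 1/2,25/12, 21, 37, 49,57,60] 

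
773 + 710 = 1483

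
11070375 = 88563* 125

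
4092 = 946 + 3146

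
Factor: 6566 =2^1*7^2 * 67^1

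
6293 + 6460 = 12753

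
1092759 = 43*25413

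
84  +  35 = 119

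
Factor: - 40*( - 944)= 2^7 * 5^1*59^1 = 37760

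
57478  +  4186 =61664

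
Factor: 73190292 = 2^2 * 3^1*7^1*37^1*23549^1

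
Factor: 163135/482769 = 3^( - 2)*5^1 * 59^1*97^( - 1) = 295/873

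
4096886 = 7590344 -3493458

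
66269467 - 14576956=51692511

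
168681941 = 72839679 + 95842262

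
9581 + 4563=14144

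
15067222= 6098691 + 8968531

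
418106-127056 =291050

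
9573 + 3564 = 13137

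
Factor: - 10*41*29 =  - 2^1* 5^1*29^1 * 41^1 = -  11890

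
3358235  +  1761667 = 5119902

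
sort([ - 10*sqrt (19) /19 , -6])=[-6,-10 * sqrt( 19)/19 ] 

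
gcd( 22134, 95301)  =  3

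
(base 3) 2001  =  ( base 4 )313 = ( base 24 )27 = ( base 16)37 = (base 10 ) 55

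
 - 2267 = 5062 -7329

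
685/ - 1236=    - 1  +  551/1236=- 0.55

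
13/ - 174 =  - 13/174=- 0.07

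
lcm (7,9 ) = 63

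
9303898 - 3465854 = 5838044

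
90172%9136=7948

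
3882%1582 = 718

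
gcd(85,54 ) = 1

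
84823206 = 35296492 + 49526714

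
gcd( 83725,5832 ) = 1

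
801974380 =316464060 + 485510320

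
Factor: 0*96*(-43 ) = 0^1 = 0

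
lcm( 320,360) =2880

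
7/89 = 7/89 = 0.08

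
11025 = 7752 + 3273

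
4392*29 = 127368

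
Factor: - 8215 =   -  5^1*31^1 * 53^1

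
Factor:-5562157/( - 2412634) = 2^ ( - 1)*7^( - 1)*172331^( - 1)*5562157^1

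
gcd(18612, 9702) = 198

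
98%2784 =98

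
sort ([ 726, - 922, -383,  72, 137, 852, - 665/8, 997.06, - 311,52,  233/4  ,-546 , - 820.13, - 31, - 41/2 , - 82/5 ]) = [ -922,  -  820.13 ,  -  546, - 383, - 311, - 665/8, - 31 , - 41/2, - 82/5,52, 233/4,72,137,726, 852, 997.06] 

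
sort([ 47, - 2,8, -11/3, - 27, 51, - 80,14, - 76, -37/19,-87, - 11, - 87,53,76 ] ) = [ - 87, - 87, - 80, - 76, - 27,  -  11,-11/3, - 2, - 37/19,8,  14,47, 51,53 , 76]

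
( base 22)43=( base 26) 3d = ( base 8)133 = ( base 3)10101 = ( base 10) 91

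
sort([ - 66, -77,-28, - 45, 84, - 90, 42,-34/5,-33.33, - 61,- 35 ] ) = [- 90,- 77, - 66, - 61, - 45, - 35,-33.33, - 28, - 34/5, 42,84 ]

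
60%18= 6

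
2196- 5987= - 3791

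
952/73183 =952/73183=0.01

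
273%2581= 273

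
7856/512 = 15+11/32 = 15.34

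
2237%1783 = 454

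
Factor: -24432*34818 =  - 850673376 = -  2^5*3^2*7^1*509^1*829^1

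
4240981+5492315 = 9733296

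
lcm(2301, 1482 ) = 87438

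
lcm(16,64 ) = 64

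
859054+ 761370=1620424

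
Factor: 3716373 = 3^1*31^1 *89^1 * 449^1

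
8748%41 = 15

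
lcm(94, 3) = 282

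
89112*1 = 89112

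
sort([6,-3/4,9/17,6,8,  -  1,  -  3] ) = [-3 ,  -  1,  -  3/4,9/17,6,6,8 ]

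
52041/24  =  2168 + 3/8= 2168.38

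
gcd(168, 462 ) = 42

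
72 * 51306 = 3694032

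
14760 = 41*360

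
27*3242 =87534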